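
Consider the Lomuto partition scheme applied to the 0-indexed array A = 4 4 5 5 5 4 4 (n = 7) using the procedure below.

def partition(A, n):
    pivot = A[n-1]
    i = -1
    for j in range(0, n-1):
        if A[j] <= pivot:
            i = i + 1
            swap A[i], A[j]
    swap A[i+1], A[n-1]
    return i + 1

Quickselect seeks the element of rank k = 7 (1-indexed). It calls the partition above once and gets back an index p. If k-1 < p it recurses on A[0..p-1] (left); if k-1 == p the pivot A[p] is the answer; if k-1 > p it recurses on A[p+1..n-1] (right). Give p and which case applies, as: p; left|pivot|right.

3; right

pivot=4, i=-1
j=0: 4≤4, i=0, swap(0,0) ⇒ 4 4 5 5 5 4 4
j=1: 4≤4, i=1, swap(1,1) ⇒ 4 4 5 5 5 4 4
j=2: 5>4, skip
j=3: 5>4, skip
j=4: 5>4, skip
j=5: 4≤4, i=2, swap(2,5) ⇒ 4 4 4 5 5 5 4
swap(3,6) ⇒ 4 4 4 4 5 5 5; return 3
p = 3; k-1 = 6 > 3 ⇒ right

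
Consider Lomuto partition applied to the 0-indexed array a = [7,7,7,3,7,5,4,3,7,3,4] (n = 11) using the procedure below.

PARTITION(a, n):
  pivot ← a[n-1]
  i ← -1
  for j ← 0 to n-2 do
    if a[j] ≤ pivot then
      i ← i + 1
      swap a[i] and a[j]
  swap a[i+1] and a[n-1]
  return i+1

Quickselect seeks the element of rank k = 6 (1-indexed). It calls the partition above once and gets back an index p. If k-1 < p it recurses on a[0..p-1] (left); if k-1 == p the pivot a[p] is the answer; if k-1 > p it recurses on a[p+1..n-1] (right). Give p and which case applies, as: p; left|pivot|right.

pivot = a[10] = 4; i = -1
j=0: a[0]=7 > 4 → no swap
j=1: a[1]=7 > 4 → no swap
j=2: a[2]=7 > 4 → no swap
j=3: a[3]=3 ≤ 4 → i=0, swap a[0],a[3] → [3,7,7,7,7,5,4,3,7,3,4]
j=4: a[4]=7 > 4 → no swap
j=5: a[5]=5 > 4 → no swap
j=6: a[6]=4 ≤ 4 → i=1, swap a[1],a[6] → [3,4,7,7,7,5,7,3,7,3,4]
j=7: a[7]=3 ≤ 4 → i=2, swap a[2],a[7] → [3,4,3,7,7,5,7,7,7,3,4]
j=8: a[8]=7 > 4 → no swap
j=9: a[9]=3 ≤ 4 → i=3, swap a[3],a[9] → [3,4,3,3,7,5,7,7,7,7,4]
final swap a[4],a[10] → [3,4,3,3,4,5,7,7,7,7,7]; return 4
p = 4; k-1 = 5 > 4 ⇒ right

4; right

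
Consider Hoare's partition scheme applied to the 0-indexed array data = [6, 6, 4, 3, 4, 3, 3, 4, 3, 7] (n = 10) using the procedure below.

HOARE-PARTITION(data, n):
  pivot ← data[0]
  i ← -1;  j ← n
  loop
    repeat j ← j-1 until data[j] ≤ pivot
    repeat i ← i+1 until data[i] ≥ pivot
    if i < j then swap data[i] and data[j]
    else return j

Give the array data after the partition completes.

[3, 4, 4, 3, 4, 3, 3, 6, 6, 7]

pivot = data[0] = 6; i = -1, j = 10
j→8 (data[8]=3≤6), i→0 (data[0]=6≥6); i<j, swap → [3, 6, 4, 3, 4, 3, 3, 4, 6, 7]
j→7 (data[7]=4≤6), i→1 (data[1]=6≥6); i<j, swap → [3, 4, 4, 3, 4, 3, 3, 6, 6, 7]
j→6, i→7; i≥j, return j=6. data = [3, 4, 4, 3, 4, 3, 3, 6, 6, 7]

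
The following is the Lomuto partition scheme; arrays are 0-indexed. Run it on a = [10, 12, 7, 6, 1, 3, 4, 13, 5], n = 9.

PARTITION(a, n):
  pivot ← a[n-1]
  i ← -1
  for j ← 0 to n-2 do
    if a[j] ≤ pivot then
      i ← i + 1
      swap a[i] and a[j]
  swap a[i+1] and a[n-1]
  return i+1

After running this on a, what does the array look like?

[1, 3, 4, 5, 10, 12, 7, 13, 6]

pivot = a[8] = 5; i = -1
j=0: a[0]=10 > 5 → no swap
j=1: a[1]=12 > 5 → no swap
j=2: a[2]=7 > 5 → no swap
j=3: a[3]=6 > 5 → no swap
j=4: a[4]=1 ≤ 5 → i=0, swap a[0],a[4] → [1, 12, 7, 6, 10, 3, 4, 13, 5]
j=5: a[5]=3 ≤ 5 → i=1, swap a[1],a[5] → [1, 3, 7, 6, 10, 12, 4, 13, 5]
j=6: a[6]=4 ≤ 5 → i=2, swap a[2],a[6] → [1, 3, 4, 6, 10, 12, 7, 13, 5]
j=7: a[7]=13 > 5 → no swap
final swap a[3],a[8] → [1, 3, 4, 5, 10, 12, 7, 13, 6]; return 3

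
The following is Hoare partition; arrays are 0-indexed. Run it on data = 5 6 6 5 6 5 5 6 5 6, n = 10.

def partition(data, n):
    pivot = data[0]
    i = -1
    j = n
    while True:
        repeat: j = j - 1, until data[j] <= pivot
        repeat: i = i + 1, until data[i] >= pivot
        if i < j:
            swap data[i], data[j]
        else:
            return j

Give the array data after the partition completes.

5 5 5 5 6 6 6 6 5 6

pivot = data[0] = 5; i = -1, j = 10
j→8 (data[8]=5≤5), i→0 (data[0]=5≥5); i<j, swap → 5 6 6 5 6 5 5 6 5 6
j→6 (data[6]=5≤5), i→1 (data[1]=6≥5); i<j, swap → 5 5 6 5 6 5 6 6 5 6
j→5 (data[5]=5≤5), i→2 (data[2]=6≥5); i<j, swap → 5 5 5 5 6 6 6 6 5 6
j→3, i→3; i≥j, return j=3. data = 5 5 5 5 6 6 6 6 5 6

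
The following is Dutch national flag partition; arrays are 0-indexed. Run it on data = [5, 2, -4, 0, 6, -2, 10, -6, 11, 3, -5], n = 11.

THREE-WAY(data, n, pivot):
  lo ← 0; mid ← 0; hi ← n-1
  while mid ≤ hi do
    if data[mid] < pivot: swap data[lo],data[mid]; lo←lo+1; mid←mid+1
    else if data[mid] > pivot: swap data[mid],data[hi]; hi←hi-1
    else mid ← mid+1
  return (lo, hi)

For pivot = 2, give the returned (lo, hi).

pivot = 2; lo=0, mid=0, hi=10
data[mid]=5>2: swap data[0],data[10]; hi=9 → [-5, 2, -4, 0, 6, -2, 10, -6, 11, 3, 5]
data[mid]=-5<2: swap data[0],data[0]; lo=1,mid=1 → [-5, 2, -4, 0, 6, -2, 10, -6, 11, 3, 5]
data[mid]=2=2: mid=2
data[mid]=-4<2: swap data[1],data[2]; lo=2,mid=3 → [-5, -4, 2, 0, 6, -2, 10, -6, 11, 3, 5]
data[mid]=0<2: swap data[2],data[3]; lo=3,mid=4 → [-5, -4, 0, 2, 6, -2, 10, -6, 11, 3, 5]
data[mid]=6>2: swap data[4],data[9]; hi=8 → [-5, -4, 0, 2, 3, -2, 10, -6, 11, 6, 5]
data[mid]=3>2: swap data[4],data[8]; hi=7 → [-5, -4, 0, 2, 11, -2, 10, -6, 3, 6, 5]
data[mid]=11>2: swap data[4],data[7]; hi=6 → [-5, -4, 0, 2, -6, -2, 10, 11, 3, 6, 5]
data[mid]=-6<2: swap data[3],data[4]; lo=4,mid=5 → [-5, -4, 0, -6, 2, -2, 10, 11, 3, 6, 5]
data[mid]=-2<2: swap data[4],data[5]; lo=5,mid=6 → [-5, -4, 0, -6, -2, 2, 10, 11, 3, 6, 5]
data[mid]=10>2: swap data[6],data[6]; hi=5 → [-5, -4, 0, -6, -2, 2, 10, 11, 3, 6, 5]
end: lo=5, hi=5; data = [-5, -4, 0, -6, -2, 2, 10, 11, 3, 6, 5]

(5, 5)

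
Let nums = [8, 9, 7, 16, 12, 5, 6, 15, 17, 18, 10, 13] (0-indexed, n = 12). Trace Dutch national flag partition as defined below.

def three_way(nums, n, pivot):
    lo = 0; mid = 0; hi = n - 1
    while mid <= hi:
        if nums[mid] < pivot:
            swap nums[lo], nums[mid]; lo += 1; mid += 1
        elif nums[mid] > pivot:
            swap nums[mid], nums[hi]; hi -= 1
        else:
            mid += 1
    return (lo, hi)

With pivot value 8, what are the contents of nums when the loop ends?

[6, 7, 5, 8, 12, 16, 15, 17, 18, 10, 13, 9]

lo=0 mid=0 hi=11
8=8: mid=1
9>8: swap(1,11), hi=10 ⇒ [8, 13, 7, 16, 12, 5, 6, 15, 17, 18, 10, 9]
13>8: swap(1,10), hi=9 ⇒ [8, 10, 7, 16, 12, 5, 6, 15, 17, 18, 13, 9]
10>8: swap(1,9), hi=8 ⇒ [8, 18, 7, 16, 12, 5, 6, 15, 17, 10, 13, 9]
18>8: swap(1,8), hi=7 ⇒ [8, 17, 7, 16, 12, 5, 6, 15, 18, 10, 13, 9]
17>8: swap(1,7), hi=6 ⇒ [8, 15, 7, 16, 12, 5, 6, 17, 18, 10, 13, 9]
15>8: swap(1,6), hi=5 ⇒ [8, 6, 7, 16, 12, 5, 15, 17, 18, 10, 13, 9]
6<8: swap(0,1), lo=1 mid=2 ⇒ [6, 8, 7, 16, 12, 5, 15, 17, 18, 10, 13, 9]
7<8: swap(1,2), lo=2 mid=3 ⇒ [6, 7, 8, 16, 12, 5, 15, 17, 18, 10, 13, 9]
16>8: swap(3,5), hi=4 ⇒ [6, 7, 8, 5, 12, 16, 15, 17, 18, 10, 13, 9]
5<8: swap(2,3), lo=3 mid=4 ⇒ [6, 7, 5, 8, 12, 16, 15, 17, 18, 10, 13, 9]
12>8: swap(4,4), hi=3 ⇒ [6, 7, 5, 8, 12, 16, 15, 17, 18, 10, 13, 9]
done. lo=3 hi=3; nums=[6, 7, 5, 8, 12, 16, 15, 17, 18, 10, 13, 9]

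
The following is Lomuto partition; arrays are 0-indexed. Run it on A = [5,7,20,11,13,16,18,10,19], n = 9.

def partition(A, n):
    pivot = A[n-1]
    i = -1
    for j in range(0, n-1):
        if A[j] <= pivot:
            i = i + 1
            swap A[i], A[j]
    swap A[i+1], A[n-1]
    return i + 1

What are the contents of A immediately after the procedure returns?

[5,7,11,13,16,18,10,19,20]

pivot = A[8] = 19; i = -1
j=0: A[0]=5 ≤ 19 → i=0, swap A[0],A[0] (no change) → [5,7,20,11,13,16,18,10,19]
j=1: A[1]=7 ≤ 19 → i=1, swap A[1],A[1] (no change) → [5,7,20,11,13,16,18,10,19]
j=2: A[2]=20 > 19 → no swap
j=3: A[3]=11 ≤ 19 → i=2, swap A[2],A[3] → [5,7,11,20,13,16,18,10,19]
j=4: A[4]=13 ≤ 19 → i=3, swap A[3],A[4] → [5,7,11,13,20,16,18,10,19]
j=5: A[5]=16 ≤ 19 → i=4, swap A[4],A[5] → [5,7,11,13,16,20,18,10,19]
j=6: A[6]=18 ≤ 19 → i=5, swap A[5],A[6] → [5,7,11,13,16,18,20,10,19]
j=7: A[7]=10 ≤ 19 → i=6, swap A[6],A[7] → [5,7,11,13,16,18,10,20,19]
final swap A[7],A[8] → [5,7,11,13,16,18,10,19,20]; return 7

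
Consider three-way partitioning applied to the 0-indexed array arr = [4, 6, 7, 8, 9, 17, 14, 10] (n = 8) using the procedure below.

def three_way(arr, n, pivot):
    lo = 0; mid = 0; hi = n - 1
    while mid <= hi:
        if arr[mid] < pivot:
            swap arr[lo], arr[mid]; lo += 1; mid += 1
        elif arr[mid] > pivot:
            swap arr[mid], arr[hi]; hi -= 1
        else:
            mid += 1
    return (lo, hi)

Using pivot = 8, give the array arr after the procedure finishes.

lo=0 mid=0 hi=7
4<8: swap(0,0), lo=1 mid=1 ⇒ [4, 6, 7, 8, 9, 17, 14, 10]
6<8: swap(1,1), lo=2 mid=2 ⇒ [4, 6, 7, 8, 9, 17, 14, 10]
7<8: swap(2,2), lo=3 mid=3 ⇒ [4, 6, 7, 8, 9, 17, 14, 10]
8=8: mid=4
9>8: swap(4,7), hi=6 ⇒ [4, 6, 7, 8, 10, 17, 14, 9]
10>8: swap(4,6), hi=5 ⇒ [4, 6, 7, 8, 14, 17, 10, 9]
14>8: swap(4,5), hi=4 ⇒ [4, 6, 7, 8, 17, 14, 10, 9]
17>8: swap(4,4), hi=3 ⇒ [4, 6, 7, 8, 17, 14, 10, 9]
done. lo=3 hi=3; arr=[4, 6, 7, 8, 17, 14, 10, 9]

[4, 6, 7, 8, 17, 14, 10, 9]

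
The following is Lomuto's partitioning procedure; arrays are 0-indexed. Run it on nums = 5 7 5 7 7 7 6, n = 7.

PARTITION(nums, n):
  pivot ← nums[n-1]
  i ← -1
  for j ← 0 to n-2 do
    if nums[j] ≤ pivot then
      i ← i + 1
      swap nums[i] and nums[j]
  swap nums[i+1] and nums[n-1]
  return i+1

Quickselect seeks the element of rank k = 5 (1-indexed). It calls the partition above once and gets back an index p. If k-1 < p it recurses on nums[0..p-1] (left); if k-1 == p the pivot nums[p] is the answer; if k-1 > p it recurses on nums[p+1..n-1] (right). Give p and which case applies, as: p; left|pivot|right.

2; right

pivot=6, i=-1
j=0: 5≤6, i=0, swap(0,0) ⇒ 5 7 5 7 7 7 6
j=1: 7>6, skip
j=2: 5≤6, i=1, swap(1,2) ⇒ 5 5 7 7 7 7 6
j=3: 7>6, skip
j=4: 7>6, skip
j=5: 7>6, skip
swap(2,6) ⇒ 5 5 6 7 7 7 7; return 2
p = 2; k-1 = 4 > 2 ⇒ right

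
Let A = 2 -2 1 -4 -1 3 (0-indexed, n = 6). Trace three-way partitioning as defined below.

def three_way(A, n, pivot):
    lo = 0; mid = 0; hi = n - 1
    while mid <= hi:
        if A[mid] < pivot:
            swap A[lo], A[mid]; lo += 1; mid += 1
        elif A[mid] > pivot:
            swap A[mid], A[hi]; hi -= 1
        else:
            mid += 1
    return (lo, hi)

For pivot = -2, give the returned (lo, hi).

lo=0 mid=0 hi=5
2>-2: swap(0,5), hi=4 ⇒ 3 -2 1 -4 -1 2
3>-2: swap(0,4), hi=3 ⇒ -1 -2 1 -4 3 2
-1>-2: swap(0,3), hi=2 ⇒ -4 -2 1 -1 3 2
-4<-2: swap(0,0), lo=1 mid=1 ⇒ -4 -2 1 -1 3 2
-2=-2: mid=2
1>-2: swap(2,2), hi=1 ⇒ -4 -2 1 -1 3 2
done. lo=1 hi=1; A=-4 -2 1 -1 3 2

(1, 1)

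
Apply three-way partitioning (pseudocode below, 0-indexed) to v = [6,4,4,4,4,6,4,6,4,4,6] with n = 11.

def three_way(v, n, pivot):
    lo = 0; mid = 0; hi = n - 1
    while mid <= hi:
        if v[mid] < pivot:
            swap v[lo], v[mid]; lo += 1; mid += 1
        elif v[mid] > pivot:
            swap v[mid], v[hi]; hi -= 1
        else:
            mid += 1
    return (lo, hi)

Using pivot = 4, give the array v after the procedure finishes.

lo=0 mid=0 hi=10
6>4: swap(0,10), hi=9 ⇒ [6,4,4,4,4,6,4,6,4,4,6]
6>4: swap(0,9), hi=8 ⇒ [4,4,4,4,4,6,4,6,4,6,6]
4=4: mid=1
4=4: mid=2
4=4: mid=3
4=4: mid=4
4=4: mid=5
6>4: swap(5,8), hi=7 ⇒ [4,4,4,4,4,4,4,6,6,6,6]
4=4: mid=6
4=4: mid=7
6>4: swap(7,7), hi=6 ⇒ [4,4,4,4,4,4,4,6,6,6,6]
done. lo=0 hi=6; v=[4,4,4,4,4,4,4,6,6,6,6]

[4,4,4,4,4,4,4,6,6,6,6]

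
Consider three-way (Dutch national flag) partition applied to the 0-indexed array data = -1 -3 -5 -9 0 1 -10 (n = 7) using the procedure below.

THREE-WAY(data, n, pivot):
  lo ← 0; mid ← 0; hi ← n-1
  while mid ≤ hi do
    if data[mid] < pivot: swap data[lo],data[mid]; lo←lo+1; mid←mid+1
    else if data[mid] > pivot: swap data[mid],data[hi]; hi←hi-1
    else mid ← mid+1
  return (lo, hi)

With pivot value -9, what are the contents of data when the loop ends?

pivot = -9; lo=0, mid=0, hi=6
data[mid]=-1>-9: swap data[0],data[6]; hi=5 → -10 -3 -5 -9 0 1 -1
data[mid]=-10<-9: swap data[0],data[0]; lo=1,mid=1 → -10 -3 -5 -9 0 1 -1
data[mid]=-3>-9: swap data[1],data[5]; hi=4 → -10 1 -5 -9 0 -3 -1
data[mid]=1>-9: swap data[1],data[4]; hi=3 → -10 0 -5 -9 1 -3 -1
data[mid]=0>-9: swap data[1],data[3]; hi=2 → -10 -9 -5 0 1 -3 -1
data[mid]=-9=-9: mid=2
data[mid]=-5>-9: swap data[2],data[2]; hi=1 → -10 -9 -5 0 1 -3 -1
end: lo=1, hi=1; data = -10 -9 -5 0 1 -3 -1

-10 -9 -5 0 1 -3 -1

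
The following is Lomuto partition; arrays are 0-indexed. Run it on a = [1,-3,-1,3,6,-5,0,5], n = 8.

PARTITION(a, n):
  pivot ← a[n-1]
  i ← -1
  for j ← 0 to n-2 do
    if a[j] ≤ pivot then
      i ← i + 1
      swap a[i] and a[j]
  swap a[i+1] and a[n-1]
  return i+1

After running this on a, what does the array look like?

pivot=5, i=-1
j=0: 1≤5, i=0, swap(0,0) ⇒ [1,-3,-1,3,6,-5,0,5]
j=1: -3≤5, i=1, swap(1,1) ⇒ [1,-3,-1,3,6,-5,0,5]
j=2: -1≤5, i=2, swap(2,2) ⇒ [1,-3,-1,3,6,-5,0,5]
j=3: 3≤5, i=3, swap(3,3) ⇒ [1,-3,-1,3,6,-5,0,5]
j=4: 6>5, skip
j=5: -5≤5, i=4, swap(4,5) ⇒ [1,-3,-1,3,-5,6,0,5]
j=6: 0≤5, i=5, swap(5,6) ⇒ [1,-3,-1,3,-5,0,6,5]
swap(6,7) ⇒ [1,-3,-1,3,-5,0,5,6]; return 6

[1,-3,-1,3,-5,0,5,6]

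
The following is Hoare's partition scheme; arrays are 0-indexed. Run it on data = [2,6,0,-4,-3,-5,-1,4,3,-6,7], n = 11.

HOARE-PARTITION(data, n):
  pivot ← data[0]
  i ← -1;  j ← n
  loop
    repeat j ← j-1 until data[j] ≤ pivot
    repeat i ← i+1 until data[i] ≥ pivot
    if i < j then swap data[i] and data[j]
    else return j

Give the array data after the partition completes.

[-6,-1,0,-4,-3,-5,6,4,3,2,7]

pivot = data[0] = 2; i = -1, j = 11
j→9 (data[9]=-6≤2), i→0 (data[0]=2≥2); i<j, swap → [-6,6,0,-4,-3,-5,-1,4,3,2,7]
j→6 (data[6]=-1≤2), i→1 (data[1]=6≥2); i<j, swap → [-6,-1,0,-4,-3,-5,6,4,3,2,7]
j→5, i→6; i≥j, return j=5. data = [-6,-1,0,-4,-3,-5,6,4,3,2,7]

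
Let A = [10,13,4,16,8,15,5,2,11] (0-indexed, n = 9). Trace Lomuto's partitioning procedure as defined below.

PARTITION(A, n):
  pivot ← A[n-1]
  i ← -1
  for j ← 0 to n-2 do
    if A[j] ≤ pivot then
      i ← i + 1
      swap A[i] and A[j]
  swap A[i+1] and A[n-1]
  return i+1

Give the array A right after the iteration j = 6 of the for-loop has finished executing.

pivot = A[8] = 11; i = -1
j=0: A[0]=10 ≤ 11 → i=0, swap A[0],A[0] (no change) → [10,13,4,16,8,15,5,2,11]
j=1: A[1]=13 > 11 → no swap
j=2: A[2]=4 ≤ 11 → i=1, swap A[1],A[2] → [10,4,13,16,8,15,5,2,11]
j=3: A[3]=16 > 11 → no swap
j=4: A[4]=8 ≤ 11 → i=2, swap A[2],A[4] → [10,4,8,16,13,15,5,2,11]
j=5: A[5]=15 > 11 → no swap
j=6: A[6]=5 ≤ 11 → i=3, swap A[3],A[6] → [10,4,8,5,13,15,16,2,11]
(after j=6) A = [10,4,8,5,13,15,16,2,11]

[10,4,8,5,13,15,16,2,11]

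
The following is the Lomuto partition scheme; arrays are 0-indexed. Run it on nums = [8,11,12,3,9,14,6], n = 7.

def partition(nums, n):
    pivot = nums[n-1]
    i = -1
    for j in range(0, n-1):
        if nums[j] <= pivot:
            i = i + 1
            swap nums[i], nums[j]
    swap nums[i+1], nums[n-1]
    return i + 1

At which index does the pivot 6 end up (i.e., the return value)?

1

pivot = nums[6] = 6; i = -1
j=0: nums[0]=8 > 6 → no swap
j=1: nums[1]=11 > 6 → no swap
j=2: nums[2]=12 > 6 → no swap
j=3: nums[3]=3 ≤ 6 → i=0, swap nums[0],nums[3] → [3,11,12,8,9,14,6]
j=4: nums[4]=9 > 6 → no swap
j=5: nums[5]=14 > 6 → no swap
final swap nums[1],nums[6] → [3,6,12,8,9,14,11]; return 1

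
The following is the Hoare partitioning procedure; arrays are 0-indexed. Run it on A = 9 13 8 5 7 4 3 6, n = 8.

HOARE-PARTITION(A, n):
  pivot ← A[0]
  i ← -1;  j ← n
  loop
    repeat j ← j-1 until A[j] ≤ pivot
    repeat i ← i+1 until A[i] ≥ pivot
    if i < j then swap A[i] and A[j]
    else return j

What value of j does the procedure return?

5

pivot=9
j stops at 7 (6), i stops at 0 (9); swap ⇒ 6 13 8 5 7 4 3 9
j stops at 6 (3), i stops at 1 (13); swap ⇒ 6 3 8 5 7 4 13 9
j stops at 5, i stops at 6; i≥j ⇒ return 5. A=6 3 8 5 7 4 13 9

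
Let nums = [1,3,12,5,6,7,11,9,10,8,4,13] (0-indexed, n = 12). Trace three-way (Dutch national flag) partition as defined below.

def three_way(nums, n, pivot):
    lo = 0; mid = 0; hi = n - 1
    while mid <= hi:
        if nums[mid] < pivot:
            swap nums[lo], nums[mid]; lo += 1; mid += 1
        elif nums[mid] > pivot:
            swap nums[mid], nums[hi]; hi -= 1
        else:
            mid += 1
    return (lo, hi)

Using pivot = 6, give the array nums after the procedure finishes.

[1,3,4,5,6,11,9,10,8,7,13,12]

pivot = 6; lo=0, mid=0, hi=11
nums[mid]=1<6: swap nums[0],nums[0]; lo=1,mid=1 → [1,3,12,5,6,7,11,9,10,8,4,13]
nums[mid]=3<6: swap nums[1],nums[1]; lo=2,mid=2 → [1,3,12,5,6,7,11,9,10,8,4,13]
nums[mid]=12>6: swap nums[2],nums[11]; hi=10 → [1,3,13,5,6,7,11,9,10,8,4,12]
nums[mid]=13>6: swap nums[2],nums[10]; hi=9 → [1,3,4,5,6,7,11,9,10,8,13,12]
nums[mid]=4<6: swap nums[2],nums[2]; lo=3,mid=3 → [1,3,4,5,6,7,11,9,10,8,13,12]
nums[mid]=5<6: swap nums[3],nums[3]; lo=4,mid=4 → [1,3,4,5,6,7,11,9,10,8,13,12]
nums[mid]=6=6: mid=5
nums[mid]=7>6: swap nums[5],nums[9]; hi=8 → [1,3,4,5,6,8,11,9,10,7,13,12]
nums[mid]=8>6: swap nums[5],nums[8]; hi=7 → [1,3,4,5,6,10,11,9,8,7,13,12]
nums[mid]=10>6: swap nums[5],nums[7]; hi=6 → [1,3,4,5,6,9,11,10,8,7,13,12]
nums[mid]=9>6: swap nums[5],nums[6]; hi=5 → [1,3,4,5,6,11,9,10,8,7,13,12]
nums[mid]=11>6: swap nums[5],nums[5]; hi=4 → [1,3,4,5,6,11,9,10,8,7,13,12]
end: lo=4, hi=4; nums = [1,3,4,5,6,11,9,10,8,7,13,12]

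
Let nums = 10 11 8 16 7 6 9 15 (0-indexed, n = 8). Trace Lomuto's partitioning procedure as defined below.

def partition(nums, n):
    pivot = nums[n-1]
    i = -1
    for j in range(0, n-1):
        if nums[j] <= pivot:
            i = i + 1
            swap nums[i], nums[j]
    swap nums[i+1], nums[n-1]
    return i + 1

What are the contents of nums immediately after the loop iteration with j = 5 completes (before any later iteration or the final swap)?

10 11 8 7 6 16 9 15

pivot=15, i=-1
j=0: 10≤15, i=0, swap(0,0) ⇒ 10 11 8 16 7 6 9 15
j=1: 11≤15, i=1, swap(1,1) ⇒ 10 11 8 16 7 6 9 15
j=2: 8≤15, i=2, swap(2,2) ⇒ 10 11 8 16 7 6 9 15
j=3: 16>15, skip
j=4: 7≤15, i=3, swap(3,4) ⇒ 10 11 8 7 16 6 9 15
j=5: 6≤15, i=4, swap(4,5) ⇒ 10 11 8 7 6 16 9 15
(after j=5) nums = 10 11 8 7 6 16 9 15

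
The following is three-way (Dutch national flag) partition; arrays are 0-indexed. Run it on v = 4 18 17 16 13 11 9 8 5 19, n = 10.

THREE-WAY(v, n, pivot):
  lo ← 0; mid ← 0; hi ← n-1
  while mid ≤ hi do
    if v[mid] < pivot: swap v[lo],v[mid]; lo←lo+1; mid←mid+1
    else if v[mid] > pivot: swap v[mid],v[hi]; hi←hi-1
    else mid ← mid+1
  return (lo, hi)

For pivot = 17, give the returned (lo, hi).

pivot = 17; lo=0, mid=0, hi=9
v[mid]=4<17: swap v[0],v[0]; lo=1,mid=1 → 4 18 17 16 13 11 9 8 5 19
v[mid]=18>17: swap v[1],v[9]; hi=8 → 4 19 17 16 13 11 9 8 5 18
v[mid]=19>17: swap v[1],v[8]; hi=7 → 4 5 17 16 13 11 9 8 19 18
v[mid]=5<17: swap v[1],v[1]; lo=2,mid=2 → 4 5 17 16 13 11 9 8 19 18
v[mid]=17=17: mid=3
v[mid]=16<17: swap v[2],v[3]; lo=3,mid=4 → 4 5 16 17 13 11 9 8 19 18
v[mid]=13<17: swap v[3],v[4]; lo=4,mid=5 → 4 5 16 13 17 11 9 8 19 18
v[mid]=11<17: swap v[4],v[5]; lo=5,mid=6 → 4 5 16 13 11 17 9 8 19 18
v[mid]=9<17: swap v[5],v[6]; lo=6,mid=7 → 4 5 16 13 11 9 17 8 19 18
v[mid]=8<17: swap v[6],v[7]; lo=7,mid=8 → 4 5 16 13 11 9 8 17 19 18
end: lo=7, hi=7; v = 4 5 16 13 11 9 8 17 19 18

(7, 7)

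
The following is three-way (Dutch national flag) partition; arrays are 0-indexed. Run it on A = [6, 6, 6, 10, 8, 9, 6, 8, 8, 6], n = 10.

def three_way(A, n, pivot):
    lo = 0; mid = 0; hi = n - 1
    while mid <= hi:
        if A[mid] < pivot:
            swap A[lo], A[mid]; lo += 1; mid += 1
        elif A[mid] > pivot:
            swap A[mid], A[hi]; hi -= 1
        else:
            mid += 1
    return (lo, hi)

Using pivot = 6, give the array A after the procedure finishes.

pivot = 6; lo=0, mid=0, hi=9
A[mid]=6=6: mid=1
A[mid]=6=6: mid=2
A[mid]=6=6: mid=3
A[mid]=10>6: swap A[3],A[9]; hi=8 → [6, 6, 6, 6, 8, 9, 6, 8, 8, 10]
A[mid]=6=6: mid=4
A[mid]=8>6: swap A[4],A[8]; hi=7 → [6, 6, 6, 6, 8, 9, 6, 8, 8, 10]
A[mid]=8>6: swap A[4],A[7]; hi=6 → [6, 6, 6, 6, 8, 9, 6, 8, 8, 10]
A[mid]=8>6: swap A[4],A[6]; hi=5 → [6, 6, 6, 6, 6, 9, 8, 8, 8, 10]
A[mid]=6=6: mid=5
A[mid]=9>6: swap A[5],A[5]; hi=4 → [6, 6, 6, 6, 6, 9, 8, 8, 8, 10]
end: lo=0, hi=4; A = [6, 6, 6, 6, 6, 9, 8, 8, 8, 10]

[6, 6, 6, 6, 6, 9, 8, 8, 8, 10]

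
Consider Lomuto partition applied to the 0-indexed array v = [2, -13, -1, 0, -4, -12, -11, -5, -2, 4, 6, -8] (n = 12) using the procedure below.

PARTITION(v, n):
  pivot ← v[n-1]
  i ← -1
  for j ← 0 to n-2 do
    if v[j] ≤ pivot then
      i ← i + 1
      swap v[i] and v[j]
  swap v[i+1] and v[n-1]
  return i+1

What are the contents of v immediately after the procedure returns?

pivot = v[11] = -8; i = -1
j=0: v[0]=2 > -8 → no swap
j=1: v[1]=-13 ≤ -8 → i=0, swap v[0],v[1] → [-13, 2, -1, 0, -4, -12, -11, -5, -2, 4, 6, -8]
j=2: v[2]=-1 > -8 → no swap
j=3: v[3]=0 > -8 → no swap
j=4: v[4]=-4 > -8 → no swap
j=5: v[5]=-12 ≤ -8 → i=1, swap v[1],v[5] → [-13, -12, -1, 0, -4, 2, -11, -5, -2, 4, 6, -8]
j=6: v[6]=-11 ≤ -8 → i=2, swap v[2],v[6] → [-13, -12, -11, 0, -4, 2, -1, -5, -2, 4, 6, -8]
j=7: v[7]=-5 > -8 → no swap
j=8: v[8]=-2 > -8 → no swap
j=9: v[9]=4 > -8 → no swap
j=10: v[10]=6 > -8 → no swap
final swap v[3],v[11] → [-13, -12, -11, -8, -4, 2, -1, -5, -2, 4, 6, 0]; return 3

[-13, -12, -11, -8, -4, 2, -1, -5, -2, 4, 6, 0]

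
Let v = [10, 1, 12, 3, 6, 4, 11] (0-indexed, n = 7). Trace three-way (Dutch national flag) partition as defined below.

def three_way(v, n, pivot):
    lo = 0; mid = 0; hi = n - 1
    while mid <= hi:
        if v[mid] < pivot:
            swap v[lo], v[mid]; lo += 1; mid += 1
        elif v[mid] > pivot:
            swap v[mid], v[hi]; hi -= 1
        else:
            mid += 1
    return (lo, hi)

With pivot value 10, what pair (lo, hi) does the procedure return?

lo=0 mid=0 hi=6
10=10: mid=1
1<10: swap(0,1), lo=1 mid=2 ⇒ [1, 10, 12, 3, 6, 4, 11]
12>10: swap(2,6), hi=5 ⇒ [1, 10, 11, 3, 6, 4, 12]
11>10: swap(2,5), hi=4 ⇒ [1, 10, 4, 3, 6, 11, 12]
4<10: swap(1,2), lo=2 mid=3 ⇒ [1, 4, 10, 3, 6, 11, 12]
3<10: swap(2,3), lo=3 mid=4 ⇒ [1, 4, 3, 10, 6, 11, 12]
6<10: swap(3,4), lo=4 mid=5 ⇒ [1, 4, 3, 6, 10, 11, 12]
done. lo=4 hi=4; v=[1, 4, 3, 6, 10, 11, 12]

(4, 4)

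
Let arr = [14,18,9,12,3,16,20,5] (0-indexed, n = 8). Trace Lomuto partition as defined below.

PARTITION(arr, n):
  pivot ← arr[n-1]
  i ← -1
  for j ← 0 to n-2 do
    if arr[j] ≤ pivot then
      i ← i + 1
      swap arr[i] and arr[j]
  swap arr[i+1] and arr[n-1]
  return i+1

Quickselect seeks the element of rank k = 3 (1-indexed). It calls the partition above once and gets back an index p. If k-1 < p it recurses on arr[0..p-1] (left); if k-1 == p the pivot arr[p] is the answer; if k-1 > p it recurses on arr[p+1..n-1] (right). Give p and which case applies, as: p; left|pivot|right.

1; right

pivot = arr[7] = 5; i = -1
j=0: arr[0]=14 > 5 → no swap
j=1: arr[1]=18 > 5 → no swap
j=2: arr[2]=9 > 5 → no swap
j=3: arr[3]=12 > 5 → no swap
j=4: arr[4]=3 ≤ 5 → i=0, swap arr[0],arr[4] → [3,18,9,12,14,16,20,5]
j=5: arr[5]=16 > 5 → no swap
j=6: arr[6]=20 > 5 → no swap
final swap arr[1],arr[7] → [3,5,9,12,14,16,20,18]; return 1
p = 1; k-1 = 2 > 1 ⇒ right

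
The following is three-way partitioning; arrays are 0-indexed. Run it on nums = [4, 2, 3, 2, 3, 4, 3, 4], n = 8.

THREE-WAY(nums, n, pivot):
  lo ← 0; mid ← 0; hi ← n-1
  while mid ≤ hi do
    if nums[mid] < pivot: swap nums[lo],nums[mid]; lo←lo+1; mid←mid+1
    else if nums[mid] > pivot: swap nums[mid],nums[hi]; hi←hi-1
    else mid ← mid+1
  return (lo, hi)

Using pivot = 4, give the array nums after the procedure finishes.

[2, 3, 2, 3, 3, 4, 4, 4]

pivot = 4; lo=0, mid=0, hi=7
nums[mid]=4=4: mid=1
nums[mid]=2<4: swap nums[0],nums[1]; lo=1,mid=2 → [2, 4, 3, 2, 3, 4, 3, 4]
nums[mid]=3<4: swap nums[1],nums[2]; lo=2,mid=3 → [2, 3, 4, 2, 3, 4, 3, 4]
nums[mid]=2<4: swap nums[2],nums[3]; lo=3,mid=4 → [2, 3, 2, 4, 3, 4, 3, 4]
nums[mid]=3<4: swap nums[3],nums[4]; lo=4,mid=5 → [2, 3, 2, 3, 4, 4, 3, 4]
nums[mid]=4=4: mid=6
nums[mid]=3<4: swap nums[4],nums[6]; lo=5,mid=7 → [2, 3, 2, 3, 3, 4, 4, 4]
nums[mid]=4=4: mid=8
end: lo=5, hi=7; nums = [2, 3, 2, 3, 3, 4, 4, 4]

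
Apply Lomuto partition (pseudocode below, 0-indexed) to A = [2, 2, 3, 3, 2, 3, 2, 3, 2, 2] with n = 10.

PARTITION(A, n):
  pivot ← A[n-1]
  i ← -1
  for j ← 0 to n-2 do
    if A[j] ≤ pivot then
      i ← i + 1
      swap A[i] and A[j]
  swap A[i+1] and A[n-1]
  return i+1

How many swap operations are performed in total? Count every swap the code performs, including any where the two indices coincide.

6

pivot = A[9] = 2; i = -1
j=0: A[0]=2 ≤ 2 → i=0, swap A[0],A[0] (no change) → [2, 2, 3, 3, 2, 3, 2, 3, 2, 2]
j=1: A[1]=2 ≤ 2 → i=1, swap A[1],A[1] (no change) → [2, 2, 3, 3, 2, 3, 2, 3, 2, 2]
j=2: A[2]=3 > 2 → no swap
j=3: A[3]=3 > 2 → no swap
j=4: A[4]=2 ≤ 2 → i=2, swap A[2],A[4] → [2, 2, 2, 3, 3, 3, 2, 3, 2, 2]
j=5: A[5]=3 > 2 → no swap
j=6: A[6]=2 ≤ 2 → i=3, swap A[3],A[6] → [2, 2, 2, 2, 3, 3, 3, 3, 2, 2]
j=7: A[7]=3 > 2 → no swap
j=8: A[8]=2 ≤ 2 → i=4, swap A[4],A[8] → [2, 2, 2, 2, 2, 3, 3, 3, 3, 2]
final swap A[5],A[9] → [2, 2, 2, 2, 2, 2, 3, 3, 3, 3]; return 5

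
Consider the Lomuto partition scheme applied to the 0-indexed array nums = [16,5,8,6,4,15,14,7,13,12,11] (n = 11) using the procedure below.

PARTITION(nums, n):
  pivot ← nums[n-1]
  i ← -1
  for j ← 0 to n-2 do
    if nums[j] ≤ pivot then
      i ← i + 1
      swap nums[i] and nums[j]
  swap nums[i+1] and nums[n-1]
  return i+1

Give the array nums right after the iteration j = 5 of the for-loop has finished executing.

pivot = nums[10] = 11; i = -1
j=0: nums[0]=16 > 11 → no swap
j=1: nums[1]=5 ≤ 11 → i=0, swap nums[0],nums[1] → [5,16,8,6,4,15,14,7,13,12,11]
j=2: nums[2]=8 ≤ 11 → i=1, swap nums[1],nums[2] → [5,8,16,6,4,15,14,7,13,12,11]
j=3: nums[3]=6 ≤ 11 → i=2, swap nums[2],nums[3] → [5,8,6,16,4,15,14,7,13,12,11]
j=4: nums[4]=4 ≤ 11 → i=3, swap nums[3],nums[4] → [5,8,6,4,16,15,14,7,13,12,11]
j=5: nums[5]=15 > 11 → no swap
(after j=5) nums = [5,8,6,4,16,15,14,7,13,12,11]

[5,8,6,4,16,15,14,7,13,12,11]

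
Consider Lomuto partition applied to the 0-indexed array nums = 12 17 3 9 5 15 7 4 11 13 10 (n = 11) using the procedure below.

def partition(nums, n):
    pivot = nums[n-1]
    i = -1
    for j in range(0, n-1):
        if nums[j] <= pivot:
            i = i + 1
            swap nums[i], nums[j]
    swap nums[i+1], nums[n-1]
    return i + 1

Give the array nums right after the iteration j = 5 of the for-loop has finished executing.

3 9 5 17 12 15 7 4 11 13 10

pivot=10, i=-1
j=0: 12>10, skip
j=1: 17>10, skip
j=2: 3≤10, i=0, swap(0,2) ⇒ 3 17 12 9 5 15 7 4 11 13 10
j=3: 9≤10, i=1, swap(1,3) ⇒ 3 9 12 17 5 15 7 4 11 13 10
j=4: 5≤10, i=2, swap(2,4) ⇒ 3 9 5 17 12 15 7 4 11 13 10
j=5: 15>10, skip
(after j=5) nums = 3 9 5 17 12 15 7 4 11 13 10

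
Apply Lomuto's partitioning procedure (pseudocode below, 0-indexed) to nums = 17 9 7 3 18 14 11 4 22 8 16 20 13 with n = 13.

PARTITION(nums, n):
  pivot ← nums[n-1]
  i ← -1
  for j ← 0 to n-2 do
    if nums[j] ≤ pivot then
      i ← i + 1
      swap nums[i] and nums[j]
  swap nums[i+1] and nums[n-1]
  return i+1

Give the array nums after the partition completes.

pivot = nums[12] = 13; i = -1
j=0: nums[0]=17 > 13 → no swap
j=1: nums[1]=9 ≤ 13 → i=0, swap nums[0],nums[1] → 9 17 7 3 18 14 11 4 22 8 16 20 13
j=2: nums[2]=7 ≤ 13 → i=1, swap nums[1],nums[2] → 9 7 17 3 18 14 11 4 22 8 16 20 13
j=3: nums[3]=3 ≤ 13 → i=2, swap nums[2],nums[3] → 9 7 3 17 18 14 11 4 22 8 16 20 13
j=4: nums[4]=18 > 13 → no swap
j=5: nums[5]=14 > 13 → no swap
j=6: nums[6]=11 ≤ 13 → i=3, swap nums[3],nums[6] → 9 7 3 11 18 14 17 4 22 8 16 20 13
j=7: nums[7]=4 ≤ 13 → i=4, swap nums[4],nums[7] → 9 7 3 11 4 14 17 18 22 8 16 20 13
j=8: nums[8]=22 > 13 → no swap
j=9: nums[9]=8 ≤ 13 → i=5, swap nums[5],nums[9] → 9 7 3 11 4 8 17 18 22 14 16 20 13
j=10: nums[10]=16 > 13 → no swap
j=11: nums[11]=20 > 13 → no swap
final swap nums[6],nums[12] → 9 7 3 11 4 8 13 18 22 14 16 20 17; return 6

9 7 3 11 4 8 13 18 22 14 16 20 17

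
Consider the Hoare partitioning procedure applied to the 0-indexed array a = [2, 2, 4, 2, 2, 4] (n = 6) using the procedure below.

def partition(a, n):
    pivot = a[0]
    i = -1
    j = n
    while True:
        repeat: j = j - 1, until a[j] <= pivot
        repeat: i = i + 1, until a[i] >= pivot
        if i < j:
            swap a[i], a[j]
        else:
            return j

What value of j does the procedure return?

1

pivot = a[0] = 2; i = -1, j = 6
j→4 (a[4]=2≤2), i→0 (a[0]=2≥2); i<j, swap → [2, 2, 4, 2, 2, 4]
j→3 (a[3]=2≤2), i→1 (a[1]=2≥2); i<j, swap → [2, 2, 4, 2, 2, 4]
j→1, i→2; i≥j, return j=1. a = [2, 2, 4, 2, 2, 4]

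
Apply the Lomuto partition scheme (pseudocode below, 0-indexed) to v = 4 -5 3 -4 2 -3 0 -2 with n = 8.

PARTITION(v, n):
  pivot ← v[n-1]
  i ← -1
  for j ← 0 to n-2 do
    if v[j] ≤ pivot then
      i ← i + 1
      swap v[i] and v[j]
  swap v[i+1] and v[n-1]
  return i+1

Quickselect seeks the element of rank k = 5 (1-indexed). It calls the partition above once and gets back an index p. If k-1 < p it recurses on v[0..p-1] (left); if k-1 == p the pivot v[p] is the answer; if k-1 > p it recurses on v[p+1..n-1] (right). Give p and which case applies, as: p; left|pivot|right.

3; right

pivot=-2, i=-1
j=0: 4>-2, skip
j=1: -5≤-2, i=0, swap(0,1) ⇒ -5 4 3 -4 2 -3 0 -2
j=2: 3>-2, skip
j=3: -4≤-2, i=1, swap(1,3) ⇒ -5 -4 3 4 2 -3 0 -2
j=4: 2>-2, skip
j=5: -3≤-2, i=2, swap(2,5) ⇒ -5 -4 -3 4 2 3 0 -2
j=6: 0>-2, skip
swap(3,7) ⇒ -5 -4 -3 -2 2 3 0 4; return 3
p = 3; k-1 = 4 > 3 ⇒ right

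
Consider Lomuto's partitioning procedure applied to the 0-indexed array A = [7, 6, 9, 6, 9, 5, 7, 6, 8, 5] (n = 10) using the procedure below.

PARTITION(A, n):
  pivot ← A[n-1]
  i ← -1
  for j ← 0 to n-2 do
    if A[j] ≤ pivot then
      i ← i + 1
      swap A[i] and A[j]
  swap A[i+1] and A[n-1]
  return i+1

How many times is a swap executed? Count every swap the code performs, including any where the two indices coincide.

pivot=5, i=-1
j=0: 7>5, skip
j=1: 6>5, skip
j=2: 9>5, skip
j=3: 6>5, skip
j=4: 9>5, skip
j=5: 5≤5, i=0, swap(0,5) ⇒ [5, 6, 9, 6, 9, 7, 7, 6, 8, 5]
j=6: 7>5, skip
j=7: 6>5, skip
j=8: 8>5, skip
swap(1,9) ⇒ [5, 5, 9, 6, 9, 7, 7, 6, 8, 6]; return 1

2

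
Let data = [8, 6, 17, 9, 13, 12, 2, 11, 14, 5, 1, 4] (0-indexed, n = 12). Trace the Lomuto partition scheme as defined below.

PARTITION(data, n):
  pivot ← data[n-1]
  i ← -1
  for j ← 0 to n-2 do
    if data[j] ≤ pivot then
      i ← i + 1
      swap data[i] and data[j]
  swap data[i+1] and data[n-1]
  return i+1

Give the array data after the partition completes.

pivot = data[11] = 4; i = -1
j=0: data[0]=8 > 4 → no swap
j=1: data[1]=6 > 4 → no swap
j=2: data[2]=17 > 4 → no swap
j=3: data[3]=9 > 4 → no swap
j=4: data[4]=13 > 4 → no swap
j=5: data[5]=12 > 4 → no swap
j=6: data[6]=2 ≤ 4 → i=0, swap data[0],data[6] → [2, 6, 17, 9, 13, 12, 8, 11, 14, 5, 1, 4]
j=7: data[7]=11 > 4 → no swap
j=8: data[8]=14 > 4 → no swap
j=9: data[9]=5 > 4 → no swap
j=10: data[10]=1 ≤ 4 → i=1, swap data[1],data[10] → [2, 1, 17, 9, 13, 12, 8, 11, 14, 5, 6, 4]
final swap data[2],data[11] → [2, 1, 4, 9, 13, 12, 8, 11, 14, 5, 6, 17]; return 2

[2, 1, 4, 9, 13, 12, 8, 11, 14, 5, 6, 17]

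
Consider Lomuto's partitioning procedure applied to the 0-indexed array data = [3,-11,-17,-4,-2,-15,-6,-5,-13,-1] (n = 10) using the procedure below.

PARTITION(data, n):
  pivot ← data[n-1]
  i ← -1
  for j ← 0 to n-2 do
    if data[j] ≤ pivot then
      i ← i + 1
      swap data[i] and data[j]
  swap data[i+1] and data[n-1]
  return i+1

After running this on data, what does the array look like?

[-11,-17,-4,-2,-15,-6,-5,-13,-1,3]

pivot = data[9] = -1; i = -1
j=0: data[0]=3 > -1 → no swap
j=1: data[1]=-11 ≤ -1 → i=0, swap data[0],data[1] → [-11,3,-17,-4,-2,-15,-6,-5,-13,-1]
j=2: data[2]=-17 ≤ -1 → i=1, swap data[1],data[2] → [-11,-17,3,-4,-2,-15,-6,-5,-13,-1]
j=3: data[3]=-4 ≤ -1 → i=2, swap data[2],data[3] → [-11,-17,-4,3,-2,-15,-6,-5,-13,-1]
j=4: data[4]=-2 ≤ -1 → i=3, swap data[3],data[4] → [-11,-17,-4,-2,3,-15,-6,-5,-13,-1]
j=5: data[5]=-15 ≤ -1 → i=4, swap data[4],data[5] → [-11,-17,-4,-2,-15,3,-6,-5,-13,-1]
j=6: data[6]=-6 ≤ -1 → i=5, swap data[5],data[6] → [-11,-17,-4,-2,-15,-6,3,-5,-13,-1]
j=7: data[7]=-5 ≤ -1 → i=6, swap data[6],data[7] → [-11,-17,-4,-2,-15,-6,-5,3,-13,-1]
j=8: data[8]=-13 ≤ -1 → i=7, swap data[7],data[8] → [-11,-17,-4,-2,-15,-6,-5,-13,3,-1]
final swap data[8],data[9] → [-11,-17,-4,-2,-15,-6,-5,-13,-1,3]; return 8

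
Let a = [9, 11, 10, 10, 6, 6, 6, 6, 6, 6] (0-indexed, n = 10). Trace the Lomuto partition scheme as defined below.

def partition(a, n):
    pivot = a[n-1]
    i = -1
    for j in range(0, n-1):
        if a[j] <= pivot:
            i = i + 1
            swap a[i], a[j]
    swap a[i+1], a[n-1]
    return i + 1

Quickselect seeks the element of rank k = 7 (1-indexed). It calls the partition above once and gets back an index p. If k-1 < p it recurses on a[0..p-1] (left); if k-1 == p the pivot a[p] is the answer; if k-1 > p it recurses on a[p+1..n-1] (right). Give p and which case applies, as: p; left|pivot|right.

5; right

pivot=6, i=-1
j=0: 9>6, skip
j=1: 11>6, skip
j=2: 10>6, skip
j=3: 10>6, skip
j=4: 6≤6, i=0, swap(0,4) ⇒ [6, 11, 10, 10, 9, 6, 6, 6, 6, 6]
j=5: 6≤6, i=1, swap(1,5) ⇒ [6, 6, 10, 10, 9, 11, 6, 6, 6, 6]
j=6: 6≤6, i=2, swap(2,6) ⇒ [6, 6, 6, 10, 9, 11, 10, 6, 6, 6]
j=7: 6≤6, i=3, swap(3,7) ⇒ [6, 6, 6, 6, 9, 11, 10, 10, 6, 6]
j=8: 6≤6, i=4, swap(4,8) ⇒ [6, 6, 6, 6, 6, 11, 10, 10, 9, 6]
swap(5,9) ⇒ [6, 6, 6, 6, 6, 6, 10, 10, 9, 11]; return 5
p = 5; k-1 = 6 > 5 ⇒ right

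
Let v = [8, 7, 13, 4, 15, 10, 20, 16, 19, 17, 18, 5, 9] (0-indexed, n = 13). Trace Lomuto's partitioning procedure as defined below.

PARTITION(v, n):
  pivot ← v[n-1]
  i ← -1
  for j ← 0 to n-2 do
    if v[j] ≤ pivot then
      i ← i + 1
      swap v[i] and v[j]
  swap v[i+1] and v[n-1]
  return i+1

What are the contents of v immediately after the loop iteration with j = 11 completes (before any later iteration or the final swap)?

[8, 7, 4, 5, 15, 10, 20, 16, 19, 17, 18, 13, 9]

pivot = v[12] = 9; i = -1
j=0: v[0]=8 ≤ 9 → i=0, swap v[0],v[0] (no change) → [8, 7, 13, 4, 15, 10, 20, 16, 19, 17, 18, 5, 9]
j=1: v[1]=7 ≤ 9 → i=1, swap v[1],v[1] (no change) → [8, 7, 13, 4, 15, 10, 20, 16, 19, 17, 18, 5, 9]
j=2: v[2]=13 > 9 → no swap
j=3: v[3]=4 ≤ 9 → i=2, swap v[2],v[3] → [8, 7, 4, 13, 15, 10, 20, 16, 19, 17, 18, 5, 9]
j=4: v[4]=15 > 9 → no swap
j=5: v[5]=10 > 9 → no swap
j=6: v[6]=20 > 9 → no swap
j=7: v[7]=16 > 9 → no swap
j=8: v[8]=19 > 9 → no swap
j=9: v[9]=17 > 9 → no swap
j=10: v[10]=18 > 9 → no swap
j=11: v[11]=5 ≤ 9 → i=3, swap v[3],v[11] → [8, 7, 4, 5, 15, 10, 20, 16, 19, 17, 18, 13, 9]
(after j=11) v = [8, 7, 4, 5, 15, 10, 20, 16, 19, 17, 18, 13, 9]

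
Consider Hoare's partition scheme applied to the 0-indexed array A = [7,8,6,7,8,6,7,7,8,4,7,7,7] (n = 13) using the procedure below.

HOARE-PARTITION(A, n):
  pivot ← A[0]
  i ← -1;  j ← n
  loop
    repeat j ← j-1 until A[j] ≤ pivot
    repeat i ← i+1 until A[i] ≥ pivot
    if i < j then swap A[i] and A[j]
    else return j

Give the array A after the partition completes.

pivot=7
j stops at 12 (7), i stops at 0 (7); swap ⇒ [7,8,6,7,8,6,7,7,8,4,7,7,7]
j stops at 11 (7), i stops at 1 (8); swap ⇒ [7,7,6,7,8,6,7,7,8,4,7,8,7]
j stops at 10 (7), i stops at 3 (7); swap ⇒ [7,7,6,7,8,6,7,7,8,4,7,8,7]
j stops at 9 (4), i stops at 4 (8); swap ⇒ [7,7,6,7,4,6,7,7,8,8,7,8,7]
j stops at 7 (7), i stops at 6 (7); swap ⇒ [7,7,6,7,4,6,7,7,8,8,7,8,7]
j stops at 6, i stops at 7; i≥j ⇒ return 6. A=[7,7,6,7,4,6,7,7,8,8,7,8,7]

[7,7,6,7,4,6,7,7,8,8,7,8,7]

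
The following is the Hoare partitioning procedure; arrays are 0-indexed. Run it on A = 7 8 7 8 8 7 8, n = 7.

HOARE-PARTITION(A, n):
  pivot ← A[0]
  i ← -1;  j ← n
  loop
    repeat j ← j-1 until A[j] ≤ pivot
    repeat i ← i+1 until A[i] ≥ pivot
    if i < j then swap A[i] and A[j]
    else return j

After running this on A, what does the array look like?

7 7 8 8 8 7 8

pivot=7
j stops at 5 (7), i stops at 0 (7); swap ⇒ 7 8 7 8 8 7 8
j stops at 2 (7), i stops at 1 (8); swap ⇒ 7 7 8 8 8 7 8
j stops at 1, i stops at 2; i≥j ⇒ return 1. A=7 7 8 8 8 7 8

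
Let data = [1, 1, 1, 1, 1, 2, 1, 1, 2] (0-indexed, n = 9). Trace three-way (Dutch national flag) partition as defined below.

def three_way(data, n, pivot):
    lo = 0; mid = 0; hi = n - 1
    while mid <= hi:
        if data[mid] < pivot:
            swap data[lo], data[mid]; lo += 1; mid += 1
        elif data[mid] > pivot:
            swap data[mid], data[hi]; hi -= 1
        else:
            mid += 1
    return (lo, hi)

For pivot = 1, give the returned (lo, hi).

(0, 6)

lo=0 mid=0 hi=8
1=1: mid=1
1=1: mid=2
1=1: mid=3
1=1: mid=4
1=1: mid=5
2>1: swap(5,8), hi=7 ⇒ [1, 1, 1, 1, 1, 2, 1, 1, 2]
2>1: swap(5,7), hi=6 ⇒ [1, 1, 1, 1, 1, 1, 1, 2, 2]
1=1: mid=6
1=1: mid=7
done. lo=0 hi=6; data=[1, 1, 1, 1, 1, 1, 1, 2, 2]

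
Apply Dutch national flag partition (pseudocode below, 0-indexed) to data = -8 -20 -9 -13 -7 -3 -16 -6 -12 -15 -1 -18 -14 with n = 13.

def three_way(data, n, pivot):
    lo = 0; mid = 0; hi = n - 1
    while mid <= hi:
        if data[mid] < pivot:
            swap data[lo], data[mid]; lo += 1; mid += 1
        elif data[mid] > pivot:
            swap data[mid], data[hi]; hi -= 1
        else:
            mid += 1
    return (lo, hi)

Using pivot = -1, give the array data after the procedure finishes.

-8 -20 -9 -13 -7 -3 -16 -6 -12 -15 -18 -14 -1

lo=0 mid=0 hi=12
-8<-1: swap(0,0), lo=1 mid=1 ⇒ -8 -20 -9 -13 -7 -3 -16 -6 -12 -15 -1 -18 -14
-20<-1: swap(1,1), lo=2 mid=2 ⇒ -8 -20 -9 -13 -7 -3 -16 -6 -12 -15 -1 -18 -14
-9<-1: swap(2,2), lo=3 mid=3 ⇒ -8 -20 -9 -13 -7 -3 -16 -6 -12 -15 -1 -18 -14
-13<-1: swap(3,3), lo=4 mid=4 ⇒ -8 -20 -9 -13 -7 -3 -16 -6 -12 -15 -1 -18 -14
-7<-1: swap(4,4), lo=5 mid=5 ⇒ -8 -20 -9 -13 -7 -3 -16 -6 -12 -15 -1 -18 -14
-3<-1: swap(5,5), lo=6 mid=6 ⇒ -8 -20 -9 -13 -7 -3 -16 -6 -12 -15 -1 -18 -14
-16<-1: swap(6,6), lo=7 mid=7 ⇒ -8 -20 -9 -13 -7 -3 -16 -6 -12 -15 -1 -18 -14
-6<-1: swap(7,7), lo=8 mid=8 ⇒ -8 -20 -9 -13 -7 -3 -16 -6 -12 -15 -1 -18 -14
-12<-1: swap(8,8), lo=9 mid=9 ⇒ -8 -20 -9 -13 -7 -3 -16 -6 -12 -15 -1 -18 -14
-15<-1: swap(9,9), lo=10 mid=10 ⇒ -8 -20 -9 -13 -7 -3 -16 -6 -12 -15 -1 -18 -14
-1=-1: mid=11
-18<-1: swap(10,11), lo=11 mid=12 ⇒ -8 -20 -9 -13 -7 -3 -16 -6 -12 -15 -18 -1 -14
-14<-1: swap(11,12), lo=12 mid=13 ⇒ -8 -20 -9 -13 -7 -3 -16 -6 -12 -15 -18 -14 -1
done. lo=12 hi=12; data=-8 -20 -9 -13 -7 -3 -16 -6 -12 -15 -18 -14 -1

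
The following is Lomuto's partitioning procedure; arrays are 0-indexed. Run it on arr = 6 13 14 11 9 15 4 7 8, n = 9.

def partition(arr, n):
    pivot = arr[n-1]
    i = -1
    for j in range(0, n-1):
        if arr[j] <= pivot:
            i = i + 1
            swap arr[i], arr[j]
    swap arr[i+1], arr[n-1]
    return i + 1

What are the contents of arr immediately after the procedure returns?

6 4 7 8 9 15 13 14 11

pivot = arr[8] = 8; i = -1
j=0: arr[0]=6 ≤ 8 → i=0, swap arr[0],arr[0] (no change) → 6 13 14 11 9 15 4 7 8
j=1: arr[1]=13 > 8 → no swap
j=2: arr[2]=14 > 8 → no swap
j=3: arr[3]=11 > 8 → no swap
j=4: arr[4]=9 > 8 → no swap
j=5: arr[5]=15 > 8 → no swap
j=6: arr[6]=4 ≤ 8 → i=1, swap arr[1],arr[6] → 6 4 14 11 9 15 13 7 8
j=7: arr[7]=7 ≤ 8 → i=2, swap arr[2],arr[7] → 6 4 7 11 9 15 13 14 8
final swap arr[3],arr[8] → 6 4 7 8 9 15 13 14 11; return 3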